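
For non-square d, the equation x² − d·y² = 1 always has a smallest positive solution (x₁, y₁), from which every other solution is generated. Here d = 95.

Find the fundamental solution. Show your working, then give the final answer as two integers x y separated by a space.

39 4

√95 → a₀=9, period (1,2,1,18); ℓ=4 even so k=3
i=0: a=9 ⇒ p=9, q=1
…
i=2: a=2 ⇒ p=29, q=3
i=3: a=1 ⇒ p=39, q=4
fundamental: x₁=39, y₁=4  (since 1521 − 95·16 = 1)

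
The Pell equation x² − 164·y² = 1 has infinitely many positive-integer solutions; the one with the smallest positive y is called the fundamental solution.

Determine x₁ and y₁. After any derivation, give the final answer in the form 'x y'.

2049 160

√164 → a₀=12, period (1,4,6,4,1,24); ℓ=6 even so k=5
i=0: a=12 ⇒ p=12, q=1
…
i=4: a=4 ⇒ p=1652, q=129
i=5: a=1 ⇒ p=2049, q=160
fundamental: x₁=2049, y₁=160  (since 4198401 − 164·25600 = 1)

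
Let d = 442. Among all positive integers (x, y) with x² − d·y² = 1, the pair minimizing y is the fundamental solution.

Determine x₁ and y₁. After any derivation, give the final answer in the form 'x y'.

883 42

[21; 42] for √442; ℓ=1 ⇒ convergent index 1
step 0: (21, 1)  from 21·(1,0) + (0,1)
step 1: (883, 42)  from 42·(21,1) + (1,0)
fundamental: x₁=883, y₁=42  (since 779689 − 442·1764 = 1)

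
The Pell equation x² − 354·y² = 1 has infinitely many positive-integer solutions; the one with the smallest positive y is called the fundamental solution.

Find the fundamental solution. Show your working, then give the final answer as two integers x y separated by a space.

258065 13716

√354 = [18; 1,4,2,2,18,2,2,4,1,36, …], period ℓ=10 (even) → k=9
step 0: (18, 1)  from 18·(1,0) + (0,1)
step 1: (19, 1)  from 1·(18,1) + (1,0)
step 2: (94, 5)  from 4·(19,1) + (18,1)
…
step 4: (508, 27)  from 2·(207,11) + (94,5)
step 5: (9351, 497)  from 18·(508,27) + (207,11)
…
step 7: (47771, 2539)  from 2·(19210,1021) + (9351,497)
step 8: (210294, 11177)  from 4·(47771,2539) + (19210,1021)
step 9: (258065, 13716)  from 1·(210294,11177) + (47771,2539)
(x₁, y₁) = (258065, 13716);  258065² − 354·13716² = 1 ✓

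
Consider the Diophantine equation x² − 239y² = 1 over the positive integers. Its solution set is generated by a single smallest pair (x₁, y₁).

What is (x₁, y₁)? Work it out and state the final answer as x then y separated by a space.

√239 = [15; 2,5,1,2,4,15,4,2,1,5,2,30, …], period ℓ=12 (even) → k=11
i=0: a=15 ⇒ p=15, q=1
i=1: a=2 ⇒ p=31, q=2
…
i=3: a=1 ⇒ p=201, q=13
i=4: a=2 ⇒ p=572, q=37
…
i=6: a=15 ⇒ p=37907, q=2452
i=7: a=4 ⇒ p=154117, q=9969
i=8: a=2 ⇒ p=346141, q=22390
i=9: a=1 ⇒ p=500258, q=32359
i=10: a=5 ⇒ p=2847431, q=184185
i=11: a=2 ⇒ p=6195120, q=400729
→ (6195120, 400729).  Check: 6195120²=38379511814400, 239·400729²=38379511814399, difference 1.

6195120 400729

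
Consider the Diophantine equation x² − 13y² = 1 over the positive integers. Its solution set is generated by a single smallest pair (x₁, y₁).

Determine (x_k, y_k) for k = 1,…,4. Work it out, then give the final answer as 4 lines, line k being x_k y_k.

√13 → a₀=3, period (1,1,1,1,6); ℓ=5 odd so k=9
a_0=3:  p_0=3·1+0=3,  q_0=3·0+1=1
a_1=1:  p_1=1·3+1=4,  q_1=1·1+0=1
a_2=1:  p_2=1·4+3=7,  q_2=1·1+1=2
a_3=1:  p_3=1·7+4=11,  q_3=1·2+1=3
…
a_5=6:  p_5=6·18+11=119,  q_5=6·5+3=33
a_6=1:  p_6=1·119+18=137,  q_6=1·33+5=38
…
a_8=1:  p_8=1·256+137=393,  q_8=1·71+38=109
a_9=1:  p_9=1·393+256=649,  q_9=1·109+71=180
(x₁, y₁) = (649, 180);  649² − 13·180² = 1 ✓
(x_2, y_2) = (649·649 + 13·180·180, 649·180 + 180·649) = (842401, 233640)
(x_3, y_3) = (649·842401 + 13·180·233640, 649·233640 + 180·842401) = (1093435849, 303264540)
(x_4, y_4) = (649·1093435849 + 13·180·303264540, 649·303264540 + 180·1093435849) = (1419278889601, 393637139280)

649 180
842401 233640
1093435849 303264540
1419278889601 393637139280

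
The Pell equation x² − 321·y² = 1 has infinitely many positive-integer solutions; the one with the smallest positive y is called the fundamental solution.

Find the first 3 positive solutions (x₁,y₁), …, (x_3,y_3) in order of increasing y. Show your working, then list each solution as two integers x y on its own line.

d=321: √d = [17; 1,10,1,34] (ℓ=4, even), read p_3/q_3
i=0: a=17 ⇒ p=17, q=1
…
i=2: a=10 ⇒ p=197, q=11
i=3: a=1 ⇒ p=215, q=12
→ (215, 12).  Check: 215²=46225, 321·12²=46224, difference 1.
(215+12√321)^2 = 92449 + 5160√321
(215+12√321)^3 = 39752855 + 2218788√321

215 12
92449 5160
39752855 2218788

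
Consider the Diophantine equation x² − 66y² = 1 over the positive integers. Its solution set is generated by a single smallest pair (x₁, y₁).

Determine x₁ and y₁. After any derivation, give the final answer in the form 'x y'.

[8; 8,16] for √66; ℓ=2 ⇒ convergent index 1
k=0  a_k=8  p_k/q_k = 8/1
k=1  a_k=8  p_k/q_k = 65/8
fundamental: x₁=65, y₁=8  (since 4225 − 66·64 = 1)

65 8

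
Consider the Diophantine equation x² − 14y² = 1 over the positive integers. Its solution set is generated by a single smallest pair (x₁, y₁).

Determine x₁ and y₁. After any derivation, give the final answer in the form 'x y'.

d=14: √d = [3; 1,2,1,6] (ℓ=4, even), read p_3/q_3
a_0=3:  p_0=3·1+0=3,  q_0=3·0+1=1
a_1=1:  p_1=1·3+1=4,  q_1=1·1+0=1
a_2=2:  p_2=2·4+3=11,  q_2=2·1+1=3
a_3=1:  p_3=1·11+4=15,  q_3=1·3+1=4
→ (15, 4).  Check: 15²=225, 14·4²=224, difference 1.

15 4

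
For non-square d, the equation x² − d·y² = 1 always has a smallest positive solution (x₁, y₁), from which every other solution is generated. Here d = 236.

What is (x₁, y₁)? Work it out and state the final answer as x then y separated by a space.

d=236: √d = [15; 2,1,3,5,1,6,1,5,3,1,2,30] (ℓ=12, even), read p_11/q_11
a_0=15:  p_0=15·1+0=15,  q_0=15·0+1=1
…
a_3=3:  p_3=3·46+31=169,  q_3=3·3+2=11
a_4=5:  p_4=5·169+46=891,  q_4=5·11+3=58
a_5=1:  p_5=1·891+169=1060,  q_5=1·58+11=69
…
a_8=5:  p_8=5·8311+7251=48806,  q_8=5·541+472=3177
a_9=3:  p_9=3·48806+8311=154729,  q_9=3·3177+541=10072
a_10=1:  p_10=1·154729+48806=203535,  q_10=1·10072+3177=13249
a_11=2:  p_11=2·203535+154729=561799,  q_11=2·13249+10072=36570
(x₁, y₁) = (561799, 36570);  561799² − 236·36570² = 1 ✓

561799 36570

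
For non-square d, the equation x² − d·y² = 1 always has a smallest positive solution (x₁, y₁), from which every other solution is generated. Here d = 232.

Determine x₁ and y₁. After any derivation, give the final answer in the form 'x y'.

19603 1287

d=232: √d = [15; 4,3,7,3,4,30] (ℓ=6, even), read p_5/q_5
step 0: (15, 1)  from 15·(1,0) + (0,1)
…
step 3: (1447, 95)  from 7·(198,13) + (61,4)
step 4: (4539, 298)  from 3·(1447,95) + (198,13)
step 5: (19603, 1287)  from 4·(4539,298) + (1447,95)
→ (19603, 1287).  Check: 19603²=384277609, 232·1287²=384277608, difference 1.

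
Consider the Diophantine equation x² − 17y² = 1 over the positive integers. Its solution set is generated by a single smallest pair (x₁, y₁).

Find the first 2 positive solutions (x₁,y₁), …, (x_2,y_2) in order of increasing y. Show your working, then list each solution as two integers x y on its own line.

√17 = [4; 8, …], period ℓ=1 (odd) → k=1
k=0  a_k=4  p_k/q_k = 4/1
k=1  a_k=8  p_k/q_k = 33/8
(x₁, y₁) = (33, 8);  33² − 17·8² = 1 ✓
(x_2, y_2) = (33·33 + 17·8·8, 33·8 + 8·33) = (2177, 528)

33 8
2177 528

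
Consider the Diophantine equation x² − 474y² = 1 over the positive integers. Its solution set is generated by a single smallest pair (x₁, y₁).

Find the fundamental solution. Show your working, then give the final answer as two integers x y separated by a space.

193549 8890

√474 → a₀=21, period (1,3,2,1,1,…,3,1,42); ℓ=14 even so k=13
step 0: (21, 1)  from 21·(1,0) + (0,1)
…
step 4: (283, 13)  from 1·(196,9) + (87,4)
step 5: (479, 22)  from 1·(283,13) + (196,9)
…
step 7: (5051, 232)  from 6·(762,35) + (479,22)
…
step 10: (16677, 766)  from 1·(10864,499) + (5813,267)
step 11: (44218, 2031)  from 2·(16677,766) + (10864,499)
step 12: (149331, 6859)  from 3·(44218,2031) + (16677,766)
step 13: (193549, 8890)  from 1·(149331,6859) + (44218,2031)
→ (193549, 8890).  Check: 193549²=37461215401, 474·8890²=37461215400, difference 1.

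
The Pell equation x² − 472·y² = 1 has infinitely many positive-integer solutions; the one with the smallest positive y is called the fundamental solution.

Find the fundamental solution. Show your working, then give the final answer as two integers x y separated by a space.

306917 14127

√472 = [21; 1,2,1,1,1,…,2,1,42, …], period ℓ=14 (even) → k=13
a_0=21:  p_0=21·1+0=21,  q_0=21·0+1=1
…
a_7=5:  p_7=5·1108+239=5779,  q_7=5·51+11=266
a_8=4:  p_8=4·5779+1108=24224,  q_8=4·266+51=1115
a_9=1:  p_9=1·24224+5779=30003,  q_9=1·1115+266=1381
…
a_11=1:  p_11=1·54227+30003=84230,  q_11=1·2496+1381=3877
a_12=2:  p_12=2·84230+54227=222687,  q_12=2·3877+2496=10250
a_13=1:  p_13=1·222687+84230=306917,  q_13=1·10250+3877=14127
fundamental: x₁=306917, y₁=14127  (since 94198044889 − 472·199572129 = 1)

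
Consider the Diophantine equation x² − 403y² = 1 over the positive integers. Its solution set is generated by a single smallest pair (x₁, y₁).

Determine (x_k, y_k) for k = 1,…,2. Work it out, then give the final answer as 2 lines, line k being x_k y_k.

√403 = [20; 13,2,1,3,1,3,1,2,13,40, …], period ℓ=10 (even) → k=9
i=0: a=20 ⇒ p=20, q=1
i=1: a=13 ⇒ p=261, q=13
i=2: a=2 ⇒ p=542, q=27
…
i=4: a=3 ⇒ p=2951, q=147
i=5: a=1 ⇒ p=3754, q=187
i=6: a=3 ⇒ p=14213, q=708
i=7: a=1 ⇒ p=17967, q=895
i=8: a=2 ⇒ p=50147, q=2498
i=9: a=13 ⇒ p=669878, q=33369
(x₁, y₁) = (669878, 33369);  669878² − 403·33369² = 1 ✓
k=2:  x_2 = 669878·669878+403·33369·33369 = 897473069767,  y_2 = 669878·33369+33369·669878 = 44706317964

669878 33369
897473069767 44706317964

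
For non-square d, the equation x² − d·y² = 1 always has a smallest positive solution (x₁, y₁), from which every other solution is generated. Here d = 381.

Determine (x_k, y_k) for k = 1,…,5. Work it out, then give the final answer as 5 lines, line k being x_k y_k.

1015 52
2060449 105560
4182710455 214286748
8490900163201 435001992880
17236523148587575 883053831259652

[19; 1,1,12,1,1,38] for √381; ℓ=6 ⇒ convergent index 5
a_0=19:  p_0=19·1+0=19,  q_0=19·0+1=1
a_1=1:  p_1=1·19+1=20,  q_1=1·1+0=1
a_2=1:  p_2=1·20+19=39,  q_2=1·1+1=2
a_3=12:  p_3=12·39+20=488,  q_3=12·2+1=25
a_4=1:  p_4=1·488+39=527,  q_4=1·25+2=27
a_5=1:  p_5=1·527+488=1015,  q_5=1·27+25=52
fundamental: x₁=1015, y₁=52  (since 1030225 − 381·2704 = 1)
(x_2, y_2) = (1015·1015 + 381·52·52, 1015·52 + 52·1015) = (2060449, 105560)
(x_3, y_3) = (1015·2060449 + 381·52·105560, 1015·105560 + 52·2060449) = (4182710455, 214286748)
(x_4, y_4) = (1015·4182710455 + 381·52·214286748, 1015·214286748 + 52·4182710455) = (8490900163201, 435001992880)
(x_5, y_5) = (1015·8490900163201 + 381·52·435001992880, 1015·435001992880 + 52·8490900163201) = (17236523148587575, 883053831259652)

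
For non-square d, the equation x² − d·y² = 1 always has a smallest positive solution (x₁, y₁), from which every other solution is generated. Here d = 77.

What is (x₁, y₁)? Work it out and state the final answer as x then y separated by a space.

351 40

√77 → a₀=8, period (1,3,2,3,1,16); ℓ=6 even so k=5
step 0: (8, 1)  from 8·(1,0) + (0,1)
…
step 2: (35, 4)  from 3·(9,1) + (8,1)
…
step 4: (272, 31)  from 3·(79,9) + (35,4)
step 5: (351, 40)  from 1·(272,31) + (79,9)
→ (351, 40).  Check: 351²=123201, 77·40²=123200, difference 1.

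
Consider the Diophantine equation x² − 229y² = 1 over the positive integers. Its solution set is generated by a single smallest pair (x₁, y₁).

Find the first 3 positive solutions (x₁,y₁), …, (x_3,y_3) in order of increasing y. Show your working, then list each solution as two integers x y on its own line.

5848201 386460
68402909872801 4520191516920
800067931842043513801 52869977098885735380

√229 → a₀=15, period (7,1,1,7,30); ℓ=5 odd so k=9
k=0  a_k=15  p_k/q_k = 15/1
…
k=7  a_k=1  p_k/q_k = 413926/27353
k=8  a_k=1  p_k/q_k = 776325/51301
k=9  a_k=7  p_k/q_k = 5848201/386460
fundamental: x₁=5848201, y₁=386460  (since 34201454936401 − 229·149351331600 = 1)
(5848201+386460√229)^2 = 68402909872801 + 4520191516920√229
(5848201+386460√229)^3 = 800067931842043513801 + 52869977098885735380√229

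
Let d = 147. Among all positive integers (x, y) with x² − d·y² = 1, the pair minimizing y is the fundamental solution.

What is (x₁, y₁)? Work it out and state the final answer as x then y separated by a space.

97 8

d=147: √d = [12; 8,24] (ℓ=2, even), read p_1/q_1
step 0: (12, 1)  from 12·(1,0) + (0,1)
step 1: (97, 8)  from 8·(12,1) + (1,0)
fundamental: x₁=97, y₁=8  (since 9409 − 147·64 = 1)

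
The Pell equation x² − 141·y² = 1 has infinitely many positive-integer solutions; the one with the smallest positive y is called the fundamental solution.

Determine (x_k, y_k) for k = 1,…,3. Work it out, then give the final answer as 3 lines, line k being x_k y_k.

√141 → a₀=11, period (1,6,1,22); ℓ=4 even so k=3
step 0: (11, 1)  from 11·(1,0) + (0,1)
…
step 2: (83, 7)  from 6·(12,1) + (11,1)
step 3: (95, 8)  from 1·(83,7) + (12,1)
→ (95, 8).  Check: 95²=9025, 141·8²=9024, difference 1.
n=2: (95,8)∘(95,8) = (95·95+141·8·8, 95·8+8·95) = (18049,1520)
n=3: (18049,1520)∘(95,8) = (95·18049+141·8·1520, 95·1520+8·18049) = (3429215,288792)

95 8
18049 1520
3429215 288792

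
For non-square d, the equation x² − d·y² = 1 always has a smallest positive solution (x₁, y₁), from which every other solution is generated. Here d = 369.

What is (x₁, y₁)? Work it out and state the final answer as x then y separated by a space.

8396801 437120

√369 → a₀=19, period (4,1,3,2,7,4,7,2,3,1,4,38); ℓ=12 even so k=11
step 0: (19, 1)  from 19·(1,0) + (0,1)
step 1: (77, 4)  from 4·(19,1) + (1,0)
step 2: (96, 5)  from 1·(77,4) + (19,1)
…
step 4: (826, 43)  from 2·(365,19) + (96,5)
step 5: (6147, 320)  from 7·(826,43) + (365,19)
step 6: (25414, 1323)  from 4·(6147,320) + (826,43)
step 7: (184045, 9581)  from 7·(25414,1323) + (6147,320)
step 8: (393504, 20485)  from 2·(184045,9581) + (25414,1323)
step 9: (1364557, 71036)  from 3·(393504,20485) + (184045,9581)
step 10: (1758061, 91521)  from 1·(1364557,71036) + (393504,20485)
step 11: (8396801, 437120)  from 4·(1758061,91521) + (1364557,71036)
(x₁, y₁) = (8396801, 437120);  8396801² − 369·437120² = 1 ✓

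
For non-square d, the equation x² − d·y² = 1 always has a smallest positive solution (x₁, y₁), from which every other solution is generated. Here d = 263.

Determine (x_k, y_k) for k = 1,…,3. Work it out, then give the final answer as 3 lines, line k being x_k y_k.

139128 8579
38713200767 2387158224
10772180392483224 664241098768765

√263 = [16; 4,1,1,1,1,15,1,1,1,1,4,32, …], period ℓ=12 (even) → k=11
k=0  a_k=16  p_k/q_k = 16/1
…
k=3  a_k=1  p_k/q_k = 146/9
k=4  a_k=1  p_k/q_k = 227/14
…
k=6  a_k=15  p_k/q_k = 5822/359
k=7  a_k=1  p_k/q_k = 6195/382
…
k=10  a_k=1  p_k/q_k = 30229/1864
k=11  a_k=4  p_k/q_k = 139128/8579
fundamental: x₁=139128, y₁=8579  (since 19356600384 − 263·73599241 = 1)
k=2:  x_2 = 139128·139128+263·8579·8579 = 38713200767,  y_2 = 139128·8579+8579·139128 = 2387158224
k=3:  x_3 = 139128·38713200767+263·8579·2387158224 = 10772180392483224,  y_3 = 139128·2387158224+8579·38713200767 = 664241098768765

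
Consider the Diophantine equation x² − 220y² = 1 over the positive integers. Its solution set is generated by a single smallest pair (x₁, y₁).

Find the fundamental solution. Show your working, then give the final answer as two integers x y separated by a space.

[14; 1,4,1,28] for √220; ℓ=4 ⇒ convergent index 3
i=0: a=14 ⇒ p=14, q=1
…
i=2: a=4 ⇒ p=74, q=5
i=3: a=1 ⇒ p=89, q=6
→ (89, 6).  Check: 89²=7921, 220·6²=7920, difference 1.

89 6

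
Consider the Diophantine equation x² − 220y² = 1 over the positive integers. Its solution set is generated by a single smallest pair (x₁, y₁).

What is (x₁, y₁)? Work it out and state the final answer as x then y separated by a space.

[14; 1,4,1,28] for √220; ℓ=4 ⇒ convergent index 3
i=0: a=14 ⇒ p=14, q=1
…
i=2: a=4 ⇒ p=74, q=5
i=3: a=1 ⇒ p=89, q=6
fundamental: x₁=89, y₁=6  (since 7921 − 220·36 = 1)

89 6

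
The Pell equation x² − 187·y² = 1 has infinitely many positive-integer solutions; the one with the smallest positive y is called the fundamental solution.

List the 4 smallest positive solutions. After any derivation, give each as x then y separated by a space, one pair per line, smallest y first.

d=187: √d = [13; 1,2,13,2,1,26] (ℓ=6, even), read p_5/q_5
a_0=13:  p_0=13·1+0=13,  q_0=13·0+1=1
a_1=1:  p_1=1·13+1=14,  q_1=1·1+0=1
a_2=2:  p_2=2·14+13=41,  q_2=2·1+1=3
…
a_4=2:  p_4=2·547+41=1135,  q_4=2·40+3=83
a_5=1:  p_5=1·1135+547=1682,  q_5=1·83+40=123
fundamental: x₁=1682, y₁=123  (since 2829124 − 187·15129 = 1)
k=2:  x_2 = 1682·1682+187·123·123 = 5658247,  y_2 = 1682·123+123·1682 = 413772
k=3:  x_3 = 1682·5658247+187·123·413772 = 19034341226,  y_3 = 1682·413772+123·5658247 = 1391928885
k=4:  x_4 = 1682·19034341226+187·123·1391928885 = 64031518226017,  y_4 = 1682·1391928885+123·19034341226 = 4682448355368

1682 123
5658247 413772
19034341226 1391928885
64031518226017 4682448355368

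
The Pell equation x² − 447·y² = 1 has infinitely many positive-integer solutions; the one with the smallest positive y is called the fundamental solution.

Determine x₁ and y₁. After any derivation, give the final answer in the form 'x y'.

148 7

d=447: √d = [21; 7,42] (ℓ=2, even), read p_1/q_1
a_0=21:  p_0=21·1+0=21,  q_0=21·0+1=1
a_1=7:  p_1=7·21+1=148,  q_1=7·1+0=7
fundamental: x₁=148, y₁=7  (since 21904 − 447·49 = 1)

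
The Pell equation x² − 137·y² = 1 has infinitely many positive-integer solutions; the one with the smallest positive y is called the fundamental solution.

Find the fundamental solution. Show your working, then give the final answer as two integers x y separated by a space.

6083073 519712

√137 → a₀=11, period (1,2,2,1,1,2,2,1,22); ℓ=9 odd so k=17
a_0=11:  p_0=11·1+0=11,  q_0=11·0+1=1
…
a_2=2:  p_2=2·12+11=35,  q_2=2·1+1=3
a_3=2:  p_3=2·35+12=82,  q_3=2·3+1=7
a_4=1:  p_4=1·82+35=117,  q_4=1·7+3=10
a_5=1:  p_5=1·117+82=199,  q_5=1·10+7=17
a_6=2:  p_6=2·199+117=515,  q_6=2·17+10=44
a_7=2:  p_7=2·515+199=1229,  q_7=2·44+17=105
a_8=1:  p_8=1·1229+515=1744,  q_8=1·105+44=149
a_9=22:  p_9=22·1744+1229=39597,  q_9=22·149+105=3383
a_10=1:  p_10=1·39597+1744=41341,  q_10=1·3383+149=3532
…
a_13=1:  p_13=1·285899+122279=408178,  q_13=1·24426+10447=34873
…
a_15=2:  p_15=2·694077+408178=1796332,  q_15=2·59299+34873=153471
a_16=2:  p_16=2·1796332+694077=4286741,  q_16=2·153471+59299=366241
a_17=1:  p_17=1·4286741+1796332=6083073,  q_17=1·366241+153471=519712
fundamental: x₁=6083073, y₁=519712  (since 37003777123329 − 137·270100562944 = 1)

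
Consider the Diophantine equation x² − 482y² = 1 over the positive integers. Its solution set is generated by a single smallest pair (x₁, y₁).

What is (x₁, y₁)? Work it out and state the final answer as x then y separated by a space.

[21; 1,20,1,42] for √482; ℓ=4 ⇒ convergent index 3
step 0: (21, 1)  from 21·(1,0) + (0,1)
step 1: (22, 1)  from 1·(21,1) + (1,0)
step 2: (461, 21)  from 20·(22,1) + (21,1)
step 3: (483, 22)  from 1·(461,21) + (22,1)
→ (483, 22).  Check: 483²=233289, 482·22²=233288, difference 1.

483 22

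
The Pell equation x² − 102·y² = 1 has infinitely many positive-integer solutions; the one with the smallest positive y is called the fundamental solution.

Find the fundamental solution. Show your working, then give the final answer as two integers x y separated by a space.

101 10

√102 → a₀=10, period (10,20); ℓ=2 even so k=1
step 0: (10, 1)  from 10·(1,0) + (0,1)
step 1: (101, 10)  from 10·(10,1) + (1,0)
fundamental: x₁=101, y₁=10  (since 10201 − 102·100 = 1)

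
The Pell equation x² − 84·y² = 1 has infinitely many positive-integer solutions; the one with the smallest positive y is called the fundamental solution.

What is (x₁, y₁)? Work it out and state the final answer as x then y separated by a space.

55 6

√84 = [9; 6,18, …], period ℓ=2 (even) → k=1
i=0: a=9 ⇒ p=9, q=1
i=1: a=6 ⇒ p=55, q=6
→ (55, 6).  Check: 55²=3025, 84·6²=3024, difference 1.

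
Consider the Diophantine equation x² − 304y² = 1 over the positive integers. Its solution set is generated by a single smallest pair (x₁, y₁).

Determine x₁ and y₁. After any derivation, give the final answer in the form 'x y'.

√304 → a₀=17, period (2,3,2,1,1,1,1,1,2,3,2,34); ℓ=12 even so k=11
step 0: (17, 1)  from 17·(1,0) + (0,1)
step 1: (35, 2)  from 2·(17,1) + (1,0)
step 2: (122, 7)  from 3·(35,2) + (17,1)
…
step 4: (401, 23)  from 1·(279,16) + (122,7)
step 5: (680, 39)  from 1·(401,23) + (279,16)
step 6: (1081, 62)  from 1·(680,39) + (401,23)
step 7: (1761, 101)  from 1·(1081,62) + (680,39)
step 8: (2842, 163)  from 1·(1761,101) + (1081,62)
step 9: (7445, 427)  from 2·(2842,163) + (1761,101)
step 10: (25177, 1444)  from 3·(7445,427) + (2842,163)
step 11: (57799, 3315)  from 2·(25177,1444) + (7445,427)
→ (57799, 3315).  Check: 57799²=3340724401, 304·3315²=3340724400, difference 1.

57799 3315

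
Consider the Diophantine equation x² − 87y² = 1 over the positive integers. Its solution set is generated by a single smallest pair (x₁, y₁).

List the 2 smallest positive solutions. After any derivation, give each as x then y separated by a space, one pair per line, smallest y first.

d=87: √d = [9; 3,18] (ℓ=2, even), read p_1/q_1
step 0: (9, 1)  from 9·(1,0) + (0,1)
step 1: (28, 3)  from 3·(9,1) + (1,0)
fundamental: x₁=28, y₁=3  (since 784 − 87·9 = 1)
k=2:  x_2 = 28·28+87·3·3 = 1567,  y_2 = 28·3+3·28 = 168

28 3
1567 168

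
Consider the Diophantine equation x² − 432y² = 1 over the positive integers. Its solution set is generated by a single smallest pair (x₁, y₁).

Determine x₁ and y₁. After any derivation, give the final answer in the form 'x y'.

1351 65

√432 → a₀=20, period (1,3,1,1,1,3,1,40); ℓ=8 even so k=7
step 0: (20, 1)  from 20·(1,0) + (0,1)
…
step 2: (83, 4)  from 3·(21,1) + (20,1)
step 3: (104, 5)  from 1·(83,4) + (21,1)
step 4: (187, 9)  from 1·(104,5) + (83,4)
…
step 6: (1060, 51)  from 3·(291,14) + (187,9)
step 7: (1351, 65)  from 1·(1060,51) + (291,14)
(x₁, y₁) = (1351, 65);  1351² − 432·65² = 1 ✓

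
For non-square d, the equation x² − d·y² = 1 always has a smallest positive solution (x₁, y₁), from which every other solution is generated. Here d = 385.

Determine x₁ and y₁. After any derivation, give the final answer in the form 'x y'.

95831 4884

[19; 1,1,1,1,1,…,1,1,38] for √385; ℓ=16 ⇒ convergent index 15
step 0: (19, 1)  from 19·(1,0) + (0,1)
step 1: (20, 1)  from 1·(19,1) + (1,0)
step 2: (39, 2)  from 1·(20,1) + (19,1)
step 3: (59, 3)  from 1·(39,2) + (20,1)
step 4: (98, 5)  from 1·(59,3) + (39,2)
…
step 9: (2747, 140)  from 1·(2021,103) + (726,37)
step 10: (10262, 523)  from 3·(2747,140) + (2021,103)
step 11: (13009, 663)  from 1·(10262,523) + (2747,140)
step 12: (23271, 1186)  from 1·(13009,663) + (10262,523)
step 13: (36280, 1849)  from 1·(23271,1186) + (13009,663)
step 14: (59551, 3035)  from 1·(36280,1849) + (23271,1186)
step 15: (95831, 4884)  from 1·(59551,3035) + (36280,1849)
(x₁, y₁) = (95831, 4884);  95831² − 385·4884² = 1 ✓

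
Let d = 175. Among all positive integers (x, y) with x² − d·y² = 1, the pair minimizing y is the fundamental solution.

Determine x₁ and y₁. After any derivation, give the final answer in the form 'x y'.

[13; 4,2,1,2,4,26] for √175; ℓ=6 ⇒ convergent index 5
a_0=13:  p_0=13·1+0=13,  q_0=13·0+1=1
a_1=4:  p_1=4·13+1=53,  q_1=4·1+0=4
…
a_4=2:  p_4=2·172+119=463,  q_4=2·13+9=35
a_5=4:  p_5=4·463+172=2024,  q_5=4·35+13=153
fundamental: x₁=2024, y₁=153  (since 4096576 − 175·23409 = 1)

2024 153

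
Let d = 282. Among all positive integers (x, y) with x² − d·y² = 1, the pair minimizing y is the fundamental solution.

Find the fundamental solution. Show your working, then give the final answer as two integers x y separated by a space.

2351 140

√282 = [16; 1,3,1,4,1,3,1,32, …], period ℓ=8 (even) → k=7
a_0=16:  p_0=16·1+0=16,  q_0=16·0+1=1
…
a_3=1:  p_3=1·67+17=84,  q_3=1·4+1=5
…
a_5=1:  p_5=1·403+84=487,  q_5=1·24+5=29
a_6=3:  p_6=3·487+403=1864,  q_6=3·29+24=111
a_7=1:  p_7=1·1864+487=2351,  q_7=1·111+29=140
(x₁, y₁) = (2351, 140);  2351² − 282·140² = 1 ✓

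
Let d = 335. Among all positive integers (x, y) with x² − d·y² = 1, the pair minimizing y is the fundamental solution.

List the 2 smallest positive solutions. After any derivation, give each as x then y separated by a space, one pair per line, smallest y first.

604 33
729631 39864

d=335: √d = [18; 3,3,3,36] (ℓ=4, even), read p_3/q_3
i=0: a=18 ⇒ p=18, q=1
i=1: a=3 ⇒ p=55, q=3
i=2: a=3 ⇒ p=183, q=10
i=3: a=3 ⇒ p=604, q=33
fundamental: x₁=604, y₁=33  (since 364816 − 335·1089 = 1)
(604+33√335)^2 = 729631 + 39864√335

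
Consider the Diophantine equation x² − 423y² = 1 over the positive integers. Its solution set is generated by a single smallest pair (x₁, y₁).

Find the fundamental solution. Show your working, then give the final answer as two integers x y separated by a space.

4607 224

d=423: √d = [20; 1,1,3,4,3,1,1,40] (ℓ=8, even), read p_7/q_7
k=0  a_k=20  p_k/q_k = 20/1
…
k=3  a_k=3  p_k/q_k = 144/7
…
k=6  a_k=1  p_k/q_k = 2612/127
k=7  a_k=1  p_k/q_k = 4607/224
→ (4607, 224).  Check: 4607²=21224449, 423·224²=21224448, difference 1.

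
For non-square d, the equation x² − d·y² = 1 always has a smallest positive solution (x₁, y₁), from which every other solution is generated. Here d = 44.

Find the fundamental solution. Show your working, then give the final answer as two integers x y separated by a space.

199 30

√44 → a₀=6, period (1,1,1,2,1,1,1,12); ℓ=8 even so k=7
k=0  a_k=6  p_k/q_k = 6/1
k=1  a_k=1  p_k/q_k = 7/1
k=2  a_k=1  p_k/q_k = 13/2
…
k=4  a_k=2  p_k/q_k = 53/8
k=5  a_k=1  p_k/q_k = 73/11
k=6  a_k=1  p_k/q_k = 126/19
k=7  a_k=1  p_k/q_k = 199/30
(x₁, y₁) = (199, 30);  199² − 44·30² = 1 ✓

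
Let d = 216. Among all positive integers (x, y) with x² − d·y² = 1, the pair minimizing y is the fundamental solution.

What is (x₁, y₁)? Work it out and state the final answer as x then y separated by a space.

485 33

√216 → a₀=14, period (1,2,3,2,1,28); ℓ=6 even so k=5
i=0: a=14 ⇒ p=14, q=1
i=1: a=1 ⇒ p=15, q=1
i=2: a=2 ⇒ p=44, q=3
i=3: a=3 ⇒ p=147, q=10
i=4: a=2 ⇒ p=338, q=23
i=5: a=1 ⇒ p=485, q=33
(x₁, y₁) = (485, 33);  485² − 216·33² = 1 ✓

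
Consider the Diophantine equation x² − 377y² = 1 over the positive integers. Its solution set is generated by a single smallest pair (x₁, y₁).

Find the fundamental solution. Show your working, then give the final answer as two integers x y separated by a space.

233 12

[19; 2,2,2,38] for √377; ℓ=4 ⇒ convergent index 3
k=0  a_k=19  p_k/q_k = 19/1
k=1  a_k=2  p_k/q_k = 39/2
k=2  a_k=2  p_k/q_k = 97/5
k=3  a_k=2  p_k/q_k = 233/12
fundamental: x₁=233, y₁=12  (since 54289 − 377·144 = 1)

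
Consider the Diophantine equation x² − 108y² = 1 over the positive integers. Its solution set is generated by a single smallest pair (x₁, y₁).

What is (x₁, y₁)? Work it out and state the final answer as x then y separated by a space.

1351 130

√108 = [10; 2,1,1,4,1,1,2,20, …], period ℓ=8 (even) → k=7
step 0: (10, 1)  from 10·(1,0) + (0,1)
step 1: (21, 2)  from 2·(10,1) + (1,0)
…
step 3: (52, 5)  from 1·(31,3) + (21,2)
…
step 6: (530, 51)  from 1·(291,28) + (239,23)
step 7: (1351, 130)  from 2·(530,51) + (291,28)
(x₁, y₁) = (1351, 130);  1351² − 108·130² = 1 ✓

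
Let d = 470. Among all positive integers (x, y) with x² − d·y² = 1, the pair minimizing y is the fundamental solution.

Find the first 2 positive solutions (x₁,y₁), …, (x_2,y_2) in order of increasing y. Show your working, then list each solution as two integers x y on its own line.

d=470: √d = [21; 1,2,8,2,1,42] (ℓ=6, even), read p_5/q_5
k=0  a_k=21  p_k/q_k = 21/1
…
k=4  a_k=2  p_k/q_k = 1149/53
k=5  a_k=1  p_k/q_k = 1691/78
→ (1691, 78).  Check: 1691²=2859481, 470·78²=2859480, difference 1.
n=2: (1691,78)∘(1691,78) = (1691·1691+470·78·78, 1691·78+78·1691) = (5718961,263796)

1691 78
5718961 263796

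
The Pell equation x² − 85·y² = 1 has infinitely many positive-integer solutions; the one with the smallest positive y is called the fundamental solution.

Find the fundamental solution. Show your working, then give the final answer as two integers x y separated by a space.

[9; 4,1,1,4,18] for √85; ℓ=5 ⇒ convergent index 9
i=0: a=9 ⇒ p=9, q=1
i=1: a=4 ⇒ p=37, q=4
i=2: a=1 ⇒ p=46, q=5
i=3: a=1 ⇒ p=83, q=9
…
i=5: a=18 ⇒ p=6887, q=747
…
i=7: a=1 ⇒ p=34813, q=3776
i=8: a=1 ⇒ p=62739, q=6805
i=9: a=4 ⇒ p=285769, q=30996
fundamental: x₁=285769, y₁=30996  (since 81663921361 − 85·960752016 = 1)

285769 30996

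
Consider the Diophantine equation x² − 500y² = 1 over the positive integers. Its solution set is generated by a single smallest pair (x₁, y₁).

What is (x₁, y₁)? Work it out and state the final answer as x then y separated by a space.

930249 41602

√500 → a₀=22, period (2,1,3,2,1,…,1,2,44); ℓ=14 even so k=13
a_0=22:  p_0=22·1+0=22,  q_0=22·0+1=1
…
a_2=1:  p_2=1·45+22=67,  q_2=1·2+1=3
a_3=3:  p_3=3·67+45=246,  q_3=3·3+2=11
…
a_5=1:  p_5=1·559+246=805,  q_5=1·25+11=36
a_6=1:  p_6=1·805+559=1364,  q_6=1·36+25=61
a_7=10:  p_7=10·1364+805=14445,  q_7=10·61+36=646
a_8=1:  p_8=1·14445+1364=15809,  q_8=1·646+61=707
a_9=1:  p_9=1·15809+14445=30254,  q_9=1·707+646=1353
…
a_11=3:  p_11=3·76317+30254=259205,  q_11=3·3413+1353=11592
a_12=1:  p_12=1·259205+76317=335522,  q_12=1·11592+3413=15005
a_13=2:  p_13=2·335522+259205=930249,  q_13=2·15005+11592=41602
fundamental: x₁=930249, y₁=41602  (since 865363202001 − 500·1730726404 = 1)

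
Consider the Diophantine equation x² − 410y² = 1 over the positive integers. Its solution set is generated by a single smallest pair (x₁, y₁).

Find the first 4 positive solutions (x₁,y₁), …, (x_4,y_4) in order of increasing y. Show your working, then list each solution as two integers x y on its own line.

81 4
13121 648
2125521 104972
344321281 17004816

[20; 4,40] for √410; ℓ=2 ⇒ convergent index 1
step 0: (20, 1)  from 20·(1,0) + (0,1)
step 1: (81, 4)  from 4·(20,1) + (1,0)
fundamental: x₁=81, y₁=4  (since 6561 − 410·16 = 1)
n=2: (81,4)∘(81,4) = (81·81+410·4·4, 81·4+4·81) = (13121,648)
n=3: (13121,648)∘(81,4) = (81·13121+410·4·648, 81·648+4·13121) = (2125521,104972)
n=4: (2125521,104972)∘(81,4) = (81·2125521+410·4·104972, 81·104972+4·2125521) = (344321281,17004816)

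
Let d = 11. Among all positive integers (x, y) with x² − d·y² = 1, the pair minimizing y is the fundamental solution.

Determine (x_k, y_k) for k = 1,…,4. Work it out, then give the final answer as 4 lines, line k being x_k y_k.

10 3
199 60
3970 1197
79201 23880

√11 = [3; 3,6, …], period ℓ=2 (even) → k=1
i=0: a=3 ⇒ p=3, q=1
i=1: a=3 ⇒ p=10, q=3
(x₁, y₁) = (10, 3);  10² − 11·3² = 1 ✓
k=2:  x_2 = 10·10+11·3·3 = 199,  y_2 = 10·3+3·10 = 60
k=3:  x_3 = 10·199+11·3·60 = 3970,  y_3 = 10·60+3·199 = 1197
k=4:  x_4 = 10·3970+11·3·1197 = 79201,  y_4 = 10·1197+3·3970 = 23880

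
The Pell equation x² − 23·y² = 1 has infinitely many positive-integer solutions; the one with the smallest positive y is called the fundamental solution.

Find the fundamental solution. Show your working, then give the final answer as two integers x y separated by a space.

√23 = [4; 1,3,1,8, …], period ℓ=4 (even) → k=3
i=0: a=4 ⇒ p=4, q=1
…
i=2: a=3 ⇒ p=19, q=4
i=3: a=1 ⇒ p=24, q=5
→ (24, 5).  Check: 24²=576, 23·5²=575, difference 1.

24 5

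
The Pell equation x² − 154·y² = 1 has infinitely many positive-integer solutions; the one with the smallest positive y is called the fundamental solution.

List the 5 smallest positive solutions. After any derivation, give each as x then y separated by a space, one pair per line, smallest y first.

√154 → a₀=12, period (2,2,3,1,2,1,3,2,2,24); ℓ=10 even so k=9
a_0=12:  p_0=12·1+0=12,  q_0=12·0+1=1
…
a_3=3:  p_3=3·62+25=211,  q_3=3·5+2=17
…
a_7=3:  p_7=3·1030+757=3847,  q_7=3·83+61=310
a_8=2:  p_8=2·3847+1030=8724,  q_8=2·310+83=703
a_9=2:  p_9=2·8724+3847=21295,  q_9=2·703+310=1716
→ (21295, 1716).  Check: 21295²=453477025, 154·1716²=453477024, difference 1.
k=2:  x_2 = 21295·21295+154·1716·1716 = 906954049,  y_2 = 21295·1716+1716·21295 = 73084440
k=3:  x_3 = 21295·906954049+154·1716·73084440 = 38627172925615,  y_3 = 21295·73084440+1716·906954049 = 3112666297884
k=4:  x_4 = 21295·38627172925615+154·1716·3112666297884 = 1645131293994988801,  y_4 = 21295·3112666297884+1716·38627172925615 = 132568457553795120
k=5:  x_5 = 21295·1645131293994988801+154·1716·132568457553795120 = 70066141772619400108975,  y_5 = 21295·132568457553795120+1716·1645131293994988801 = 5646090604103467862916

21295 1716
906954049 73084440
38627172925615 3112666297884
1645131293994988801 132568457553795120
70066141772619400108975 5646090604103467862916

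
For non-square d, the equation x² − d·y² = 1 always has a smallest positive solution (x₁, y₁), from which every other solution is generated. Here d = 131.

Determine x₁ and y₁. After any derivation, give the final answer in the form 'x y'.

√131 = [11; 2,4,11,4,2,22, …], period ℓ=6 (even) → k=5
k=0  a_k=11  p_k/q_k = 11/1
k=1  a_k=2  p_k/q_k = 23/2
k=2  a_k=4  p_k/q_k = 103/9
k=3  a_k=11  p_k/q_k = 1156/101
k=4  a_k=4  p_k/q_k = 4727/413
k=5  a_k=2  p_k/q_k = 10610/927
fundamental: x₁=10610, y₁=927  (since 112572100 − 131·859329 = 1)

10610 927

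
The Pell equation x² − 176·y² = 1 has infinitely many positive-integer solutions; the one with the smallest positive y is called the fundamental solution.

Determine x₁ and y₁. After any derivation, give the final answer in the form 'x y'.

√176 = [13; 3,1,3,26, …], period ℓ=4 (even) → k=3
k=0  a_k=13  p_k/q_k = 13/1
…
k=2  a_k=1  p_k/q_k = 53/4
k=3  a_k=3  p_k/q_k = 199/15
fundamental: x₁=199, y₁=15  (since 39601 − 176·225 = 1)

199 15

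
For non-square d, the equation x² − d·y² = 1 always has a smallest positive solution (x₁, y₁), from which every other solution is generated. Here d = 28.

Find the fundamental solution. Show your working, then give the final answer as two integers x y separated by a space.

127 24

d=28: √d = [5; 3,2,3,10] (ℓ=4, even), read p_3/q_3
i=0: a=5 ⇒ p=5, q=1
…
i=2: a=2 ⇒ p=37, q=7
i=3: a=3 ⇒ p=127, q=24
fundamental: x₁=127, y₁=24  (since 16129 − 28·576 = 1)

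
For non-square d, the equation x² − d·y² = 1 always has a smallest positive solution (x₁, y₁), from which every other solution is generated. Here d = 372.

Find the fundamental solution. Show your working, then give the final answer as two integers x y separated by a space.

12151 630

√372 → a₀=19, period (3,2,12,2,3,38); ℓ=6 even so k=5
i=0: a=19 ⇒ p=19, q=1
i=1: a=3 ⇒ p=58, q=3
i=2: a=2 ⇒ p=135, q=7
i=3: a=12 ⇒ p=1678, q=87
i=4: a=2 ⇒ p=3491, q=181
i=5: a=3 ⇒ p=12151, q=630
→ (12151, 630).  Check: 12151²=147646801, 372·630²=147646800, difference 1.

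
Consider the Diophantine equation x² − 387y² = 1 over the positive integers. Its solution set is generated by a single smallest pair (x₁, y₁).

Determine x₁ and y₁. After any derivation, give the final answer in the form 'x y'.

3482 177

√387 = [19; 1,2,19,2,1,38, …], period ℓ=6 (even) → k=5
k=0  a_k=19  p_k/q_k = 19/1
k=1  a_k=1  p_k/q_k = 20/1
k=2  a_k=2  p_k/q_k = 59/3
k=3  a_k=19  p_k/q_k = 1141/58
k=4  a_k=2  p_k/q_k = 2341/119
k=5  a_k=1  p_k/q_k = 3482/177
fundamental: x₁=3482, y₁=177  (since 12124324 − 387·31329 = 1)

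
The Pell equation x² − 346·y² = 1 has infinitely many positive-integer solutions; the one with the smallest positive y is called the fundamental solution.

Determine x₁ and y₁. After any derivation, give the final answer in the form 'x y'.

√346 → a₀=18, period (1,1,1,1,36); ℓ=5 odd so k=9
a_0=18:  p_0=18·1+0=18,  q_0=18·0+1=1
…
a_2=1:  p_2=1·19+18=37,  q_2=1·1+1=2
a_3=1:  p_3=1·37+19=56,  q_3=1·2+1=3
…
a_5=36:  p_5=36·93+56=3404,  q_5=36·5+3=183
…
a_8=1:  p_8=1·6901+3497=10398,  q_8=1·371+188=559
a_9=1:  p_9=1·10398+6901=17299,  q_9=1·559+371=930
fundamental: x₁=17299, y₁=930  (since 299255401 − 346·864900 = 1)

17299 930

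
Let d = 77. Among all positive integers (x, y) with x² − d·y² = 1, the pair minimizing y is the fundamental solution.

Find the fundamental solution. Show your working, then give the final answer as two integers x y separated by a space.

351 40

√77 → a₀=8, period (1,3,2,3,1,16); ℓ=6 even so k=5
step 0: (8, 1)  from 8·(1,0) + (0,1)
step 1: (9, 1)  from 1·(8,1) + (1,0)
step 2: (35, 4)  from 3·(9,1) + (8,1)
step 3: (79, 9)  from 2·(35,4) + (9,1)
step 4: (272, 31)  from 3·(79,9) + (35,4)
step 5: (351, 40)  from 1·(272,31) + (79,9)
fundamental: x₁=351, y₁=40  (since 123201 − 77·1600 = 1)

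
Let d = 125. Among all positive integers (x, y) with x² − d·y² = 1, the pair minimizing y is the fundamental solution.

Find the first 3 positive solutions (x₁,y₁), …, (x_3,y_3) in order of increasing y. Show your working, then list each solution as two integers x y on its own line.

[11; 5,1,1,5,22] for √125; ℓ=5 ⇒ convergent index 9
a_0=11:  p_0=11·1+0=11,  q_0=11·0+1=1
…
a_4=5:  p_4=5·123+67=682,  q_4=5·11+6=61
a_5=22:  p_5=22·682+123=15127,  q_5=22·61+11=1353
…
a_8=1:  p_8=1·91444+76317=167761,  q_8=1·8179+6826=15005
a_9=5:  p_9=5·167761+91444=930249,  q_9=5·15005+8179=83204
(x₁, y₁) = (930249, 83204);  930249² − 125·83204² = 1 ✓
k=2:  x_2 = 930249·930249+125·83204·83204 = 1730726404001,  y_2 = 930249·83204+83204·930249 = 154800875592
k=3:  x_3 = 930249·1730726404001+125·83204·154800875592 = 3220013013190122249,  y_3 = 930249·154800875592+83204·1730726404001 = 288006719437081612

930249 83204
1730726404001 154800875592
3220013013190122249 288006719437081612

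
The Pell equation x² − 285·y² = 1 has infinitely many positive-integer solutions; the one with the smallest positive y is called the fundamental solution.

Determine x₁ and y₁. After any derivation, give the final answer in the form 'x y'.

d=285: √d = [16; 1,7,2,7,1,32] (ℓ=6, even), read p_5/q_5
step 0: (16, 1)  from 16·(1,0) + (0,1)
…
step 4: (2144, 127)  from 7·(287,17) + (135,8)
step 5: (2431, 144)  from 1·(2144,127) + (287,17)
(x₁, y₁) = (2431, 144);  2431² − 285·144² = 1 ✓

2431 144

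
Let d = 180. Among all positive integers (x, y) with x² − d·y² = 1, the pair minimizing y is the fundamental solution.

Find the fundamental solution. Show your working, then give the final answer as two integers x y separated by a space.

√180 → a₀=13, period (2,2,2,26); ℓ=4 even so k=3
k=0  a_k=13  p_k/q_k = 13/1
k=1  a_k=2  p_k/q_k = 27/2
k=2  a_k=2  p_k/q_k = 67/5
k=3  a_k=2  p_k/q_k = 161/12
→ (161, 12).  Check: 161²=25921, 180·12²=25920, difference 1.

161 12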